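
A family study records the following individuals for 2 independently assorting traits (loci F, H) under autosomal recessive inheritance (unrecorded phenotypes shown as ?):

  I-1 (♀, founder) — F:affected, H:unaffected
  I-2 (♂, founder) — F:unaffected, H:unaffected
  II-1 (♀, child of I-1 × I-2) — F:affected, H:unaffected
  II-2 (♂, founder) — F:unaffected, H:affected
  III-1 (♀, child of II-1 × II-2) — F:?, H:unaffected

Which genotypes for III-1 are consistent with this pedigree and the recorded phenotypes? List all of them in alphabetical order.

F/I-1 aff ·: ff
F/I-2 un ·: Ff
F/II-1 aff I-1×I-2: ff
F/II-2 un ·: FF|Ff
F/III-1 ? II-1×II-2: Ff|ff
⇒ F over [I-1,I-2,II-1,II-2,III-1]: 3 consistent
H/I-1 un ·: HH|Hh
H/I-2 un ·: HH|Hh
H/II-1 un I-1×I-2: HH|Hh
H/II-2 aff ·: hh
H/III-1 un II-1×II-2: Hh
⇒ H over [I-1,I-2,II-1,II-2,III-1]: 7 consistent

III-1 ∈ {Ff Hh, ff Hh}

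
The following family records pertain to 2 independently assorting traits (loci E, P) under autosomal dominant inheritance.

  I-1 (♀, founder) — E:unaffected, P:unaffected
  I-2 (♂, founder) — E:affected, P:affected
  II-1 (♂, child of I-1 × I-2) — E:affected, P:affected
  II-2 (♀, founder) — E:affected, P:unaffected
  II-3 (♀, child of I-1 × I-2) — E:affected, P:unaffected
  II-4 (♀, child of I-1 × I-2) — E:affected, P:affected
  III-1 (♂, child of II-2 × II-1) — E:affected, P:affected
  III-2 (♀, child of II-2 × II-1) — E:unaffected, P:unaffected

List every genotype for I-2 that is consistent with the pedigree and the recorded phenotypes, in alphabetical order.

E/I-1 un ·: ee
E/I-2 aff ·: Ee|EE
E/II-1 aff I-1×I-2: Ee
E/II-2 aff ·: Ee
E/II-3 aff I-1×I-2: Ee
E/II-4 aff I-1×I-2: Ee
E/III-1 aff II-2×II-1: Ee|EE
E/III-2 un II-2×II-1: ee
⇒ E over [I-1,I-2,II-1,II-2,II-3,II-4,III-1,III-2]: 4 consistent
P/I-1 un ·: pp
P/I-2 aff ·: Pp
P/II-1 aff I-1×I-2: Pp
P/II-2 un ·: pp
P/II-3 un I-1×I-2: pp
P/II-4 aff I-1×I-2: Pp
P/III-1 aff II-2×II-1: Pp
P/III-2 un II-2×II-1: pp
⇒ P over [I-1,I-2,II-1,II-2,II-3,II-4,III-1,III-2]: 1 consistent

I-2 ∈ {EE Pp, Ee Pp}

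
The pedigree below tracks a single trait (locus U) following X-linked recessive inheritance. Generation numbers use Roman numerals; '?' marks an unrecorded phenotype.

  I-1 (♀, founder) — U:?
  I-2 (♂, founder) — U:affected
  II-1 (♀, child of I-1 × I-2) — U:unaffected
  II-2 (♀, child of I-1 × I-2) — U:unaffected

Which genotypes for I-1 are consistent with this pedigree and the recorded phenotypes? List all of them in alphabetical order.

I-1 ∈ {X^UX^U, X^UX^u}

U/I-1 ? ·: X^UX^U|X^UX^u
U/I-2 aff ·: X^uY
U/II-1 un I-1×I-2: X^UX^u
U/II-2 un I-1×I-2: X^UX^u
⇒ U over [I-1,I-2,II-1,II-2]: 2 consistent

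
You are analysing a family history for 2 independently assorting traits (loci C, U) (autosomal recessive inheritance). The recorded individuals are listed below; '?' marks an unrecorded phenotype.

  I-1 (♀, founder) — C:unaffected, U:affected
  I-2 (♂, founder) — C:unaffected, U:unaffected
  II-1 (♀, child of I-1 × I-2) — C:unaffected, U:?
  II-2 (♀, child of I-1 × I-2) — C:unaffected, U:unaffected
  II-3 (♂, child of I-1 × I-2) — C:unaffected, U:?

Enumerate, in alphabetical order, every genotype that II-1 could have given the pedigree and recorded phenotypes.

C/I-1 un ·: CC|Cc
C/I-2 un ·: CC|Cc
C/II-1 un I-1×I-2: CC|Cc
C/II-2 un I-1×I-2: CC|Cc
C/II-3 un I-1×I-2: CC|Cc
⇒ C over [I-1,I-2,II-1,II-2,II-3]: 25 consistent
U/I-1 aff ·: uu
U/I-2 un ·: UU|Uu
U/II-1 ? I-1×I-2: Uu|uu
U/II-2 un I-1×I-2: Uu
U/II-3 ? I-1×I-2: Uu|uu
⇒ U over [I-1,I-2,II-1,II-2,II-3]: 5 consistent

II-1 ∈ {CC Uu, CC uu, Cc Uu, Cc uu}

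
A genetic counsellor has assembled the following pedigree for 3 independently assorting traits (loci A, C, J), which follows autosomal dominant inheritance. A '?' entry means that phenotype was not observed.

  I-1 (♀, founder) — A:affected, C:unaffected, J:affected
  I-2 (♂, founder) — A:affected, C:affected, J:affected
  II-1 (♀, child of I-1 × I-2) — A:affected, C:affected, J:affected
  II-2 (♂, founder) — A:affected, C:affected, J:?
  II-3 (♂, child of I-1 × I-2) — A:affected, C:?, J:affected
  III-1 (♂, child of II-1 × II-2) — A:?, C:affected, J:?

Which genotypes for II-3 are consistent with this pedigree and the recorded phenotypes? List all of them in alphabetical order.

A/I-1 aff ·: Aa|AA
A/I-2 aff ·: Aa|AA
A/II-1 aff I-1×I-2: Aa|AA
A/II-2 aff ·: Aa|AA
A/II-3 aff I-1×I-2: Aa|AA
A/III-1 ? II-1×II-2: aa|Aa|AA
⇒ A over [I-1,I-2,II-1,II-2,II-3,III-1]: 51 consistent
C/I-1 un ·: cc
C/I-2 aff ·: Cc|CC
C/II-1 aff I-1×I-2: Cc
C/II-2 aff ·: Cc|CC
C/II-3 ? I-1×I-2: cc|Cc
C/III-1 aff II-1×II-2: Cc|CC
⇒ C over [I-1,I-2,II-1,II-2,II-3,III-1]: 12 consistent
J/I-1 aff ·: Jj|JJ
J/I-2 aff ·: Jj|JJ
J/II-1 aff I-1×I-2: Jj|JJ
J/II-2 ? ·: jj|Jj|JJ
J/II-3 aff I-1×I-2: Jj|JJ
J/III-1 ? II-1×II-2: jj|Jj|JJ
⇒ J over [I-1,I-2,II-1,II-2,II-3,III-1]: 70 consistent

II-3 ∈ {AA Cc JJ, AA Cc Jj, AA cc JJ, AA cc Jj, Aa Cc JJ, Aa Cc Jj, Aa cc JJ, Aa cc Jj}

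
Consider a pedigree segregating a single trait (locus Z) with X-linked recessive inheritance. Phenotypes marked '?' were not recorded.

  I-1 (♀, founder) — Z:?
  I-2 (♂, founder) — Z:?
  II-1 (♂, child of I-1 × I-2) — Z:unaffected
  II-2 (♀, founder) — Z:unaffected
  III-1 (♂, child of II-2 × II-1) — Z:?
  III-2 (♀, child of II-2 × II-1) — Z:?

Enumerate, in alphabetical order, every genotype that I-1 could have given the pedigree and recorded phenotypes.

I-1 ∈ {X^ZX^Z, X^ZX^z}

Z/I-1 ? ·: X^ZX^Z|X^ZX^z
Z/I-2 ? ·: X^ZY|X^zY
Z/II-1 un I-1×I-2: X^ZY
Z/II-2 un ·: X^ZX^Z|X^ZX^z
Z/III-1 ? II-2×II-1: X^ZY|X^zY
Z/III-2 ? II-2×II-1: X^ZX^Z|X^ZX^z
⇒ Z over [I-1,I-2,II-1,II-2,III-1,III-2]: 20 consistent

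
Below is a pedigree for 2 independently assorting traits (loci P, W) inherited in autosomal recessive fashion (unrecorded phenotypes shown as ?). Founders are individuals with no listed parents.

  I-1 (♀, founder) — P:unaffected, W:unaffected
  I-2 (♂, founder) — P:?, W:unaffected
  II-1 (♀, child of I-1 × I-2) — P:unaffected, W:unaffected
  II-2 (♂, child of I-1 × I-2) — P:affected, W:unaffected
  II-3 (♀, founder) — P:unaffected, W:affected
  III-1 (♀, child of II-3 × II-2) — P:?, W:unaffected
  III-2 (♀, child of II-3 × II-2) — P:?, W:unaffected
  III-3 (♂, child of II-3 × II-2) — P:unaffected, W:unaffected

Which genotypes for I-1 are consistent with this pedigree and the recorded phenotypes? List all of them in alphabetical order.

P/I-1 un ·: Pp
P/I-2 ? ·: Pp|pp
P/II-1 un I-1×I-2: PP|Pp
P/II-2 aff I-1×I-2: pp
P/II-3 un ·: PP|Pp
P/III-1 ? II-3×II-2: Pp|pp
P/III-2 ? II-3×II-2: Pp|pp
P/III-3 un II-3×II-2: Pp
⇒ P over [I-1,I-2,II-1,II-2,II-3,III-1,III-2,III-3]: 15 consistent
W/I-1 un ·: WW|Ww
W/I-2 un ·: WW|Ww
W/II-1 un I-1×I-2: WW|Ww
W/II-2 un I-1×I-2: WW|Ww
W/II-3 aff ·: ww
W/III-1 un II-3×II-2: Ww
W/III-2 un II-3×II-2: Ww
W/III-3 un II-3×II-2: Ww
⇒ W over [I-1,I-2,II-1,II-2,II-3,III-1,III-2,III-3]: 13 consistent

I-1 ∈ {Pp WW, Pp Ww}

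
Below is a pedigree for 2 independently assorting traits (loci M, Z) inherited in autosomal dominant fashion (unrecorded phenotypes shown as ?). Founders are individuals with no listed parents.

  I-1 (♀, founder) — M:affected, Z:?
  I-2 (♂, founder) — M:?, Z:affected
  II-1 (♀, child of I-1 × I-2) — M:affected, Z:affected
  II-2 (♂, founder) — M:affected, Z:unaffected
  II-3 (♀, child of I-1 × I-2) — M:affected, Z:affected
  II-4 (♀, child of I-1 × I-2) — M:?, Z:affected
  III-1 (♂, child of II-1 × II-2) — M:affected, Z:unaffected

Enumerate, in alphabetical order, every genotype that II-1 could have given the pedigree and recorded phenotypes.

II-1 ∈ {MM Zz, Mm Zz}

M/I-1 aff ·: Mm|MM
M/I-2 ? ·: mm|Mm|MM
M/II-1 aff I-1×I-2: Mm|MM
M/II-2 aff ·: Mm|MM
M/II-3 aff I-1×I-2: Mm|MM
M/II-4 ? I-1×I-2: mm|Mm|MM
M/III-1 aff II-1×II-2: Mm|MM
⇒ M over [I-1,I-2,II-1,II-2,II-3,II-4,III-1]: 113 consistent
Z/I-1 ? ·: zz|Zz|ZZ
Z/I-2 aff ·: Zz|ZZ
Z/II-1 aff I-1×I-2: Zz
Z/II-2 un ·: zz
Z/II-3 aff I-1×I-2: Zz|ZZ
Z/II-4 aff I-1×I-2: Zz|ZZ
Z/III-1 un II-1×II-2: zz
⇒ Z over [I-1,I-2,II-1,II-2,II-3,II-4,III-1]: 14 consistent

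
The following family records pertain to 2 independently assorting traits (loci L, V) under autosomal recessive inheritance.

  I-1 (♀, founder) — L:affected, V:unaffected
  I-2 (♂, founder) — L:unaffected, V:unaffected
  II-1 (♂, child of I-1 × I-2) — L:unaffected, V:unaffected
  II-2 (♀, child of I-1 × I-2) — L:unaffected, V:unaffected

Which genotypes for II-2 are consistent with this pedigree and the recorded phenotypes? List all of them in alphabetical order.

L/I-1 aff ·: ll
L/I-2 un ·: LL|Ll
L/II-1 un I-1×I-2: Ll
L/II-2 un I-1×I-2: Ll
⇒ L over [I-1,I-2,II-1,II-2]: 2 consistent
V/I-1 un ·: VV|Vv
V/I-2 un ·: VV|Vv
V/II-1 un I-1×I-2: VV|Vv
V/II-2 un I-1×I-2: VV|Vv
⇒ V over [I-1,I-2,II-1,II-2]: 13 consistent

II-2 ∈ {Ll VV, Ll Vv}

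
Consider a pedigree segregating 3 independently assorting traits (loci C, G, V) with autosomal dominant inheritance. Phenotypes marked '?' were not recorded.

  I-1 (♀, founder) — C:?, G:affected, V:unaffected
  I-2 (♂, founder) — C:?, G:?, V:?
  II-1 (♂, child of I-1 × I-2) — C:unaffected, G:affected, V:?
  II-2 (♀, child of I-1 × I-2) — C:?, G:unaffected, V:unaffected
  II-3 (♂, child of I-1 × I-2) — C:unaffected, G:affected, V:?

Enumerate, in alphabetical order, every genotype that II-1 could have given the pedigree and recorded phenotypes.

II-1 ∈ {cc GG Vv, cc GG vv, cc Gg Vv, cc Gg vv}

C/I-1 ? ·: cc|Cc
C/I-2 ? ·: cc|Cc
C/II-1 un I-1×I-2: cc
C/II-2 ? I-1×I-2: cc|Cc|CC
C/II-3 un I-1×I-2: cc
⇒ C over [I-1,I-2,II-1,II-2,II-3]: 8 consistent
G/I-1 aff ·: Gg
G/I-2 ? ·: gg|Gg
G/II-1 aff I-1×I-2: Gg|GG
G/II-2 un I-1×I-2: gg
G/II-3 aff I-1×I-2: Gg|GG
⇒ G over [I-1,I-2,II-1,II-2,II-3]: 5 consistent
V/I-1 un ·: vv
V/I-2 ? ·: vv|Vv
V/II-1 ? I-1×I-2: vv|Vv
V/II-2 un I-1×I-2: vv
V/II-3 ? I-1×I-2: vv|Vv
⇒ V over [I-1,I-2,II-1,II-2,II-3]: 5 consistent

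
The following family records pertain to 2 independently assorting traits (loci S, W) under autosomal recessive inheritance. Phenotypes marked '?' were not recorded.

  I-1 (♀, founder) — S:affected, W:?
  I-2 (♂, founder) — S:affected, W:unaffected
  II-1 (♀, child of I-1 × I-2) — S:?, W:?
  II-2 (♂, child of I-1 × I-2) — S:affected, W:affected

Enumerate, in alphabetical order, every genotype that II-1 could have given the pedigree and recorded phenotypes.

II-1 ∈ {ss WW, ss Ww, ss ww}

S/I-1 aff ·: ss
S/I-2 aff ·: ss
S/II-1 ? I-1×I-2: ss
S/II-2 aff I-1×I-2: ss
⇒ S over [I-1,I-2,II-1,II-2]: 1 consistent
W/I-1 ? ·: Ww|ww
W/I-2 un ·: Ww
W/II-1 ? I-1×I-2: WW|Ww|ww
W/II-2 aff I-1×I-2: ww
⇒ W over [I-1,I-2,II-1,II-2]: 5 consistent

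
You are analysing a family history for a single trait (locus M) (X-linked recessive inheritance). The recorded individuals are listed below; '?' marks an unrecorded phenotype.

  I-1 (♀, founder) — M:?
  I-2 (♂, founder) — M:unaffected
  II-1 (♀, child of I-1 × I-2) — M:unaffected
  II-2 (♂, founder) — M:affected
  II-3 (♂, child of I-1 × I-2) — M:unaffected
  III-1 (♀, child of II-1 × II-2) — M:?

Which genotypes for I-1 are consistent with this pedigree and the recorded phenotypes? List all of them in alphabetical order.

I-1 ∈ {X^MX^M, X^MX^m}

M/I-1 ? ·: X^MX^M|X^MX^m
M/I-2 un ·: X^MY
M/II-1 un I-1×I-2: X^MX^M|X^MX^m
M/II-2 aff ·: X^mY
M/II-3 un I-1×I-2: X^MY
M/III-1 ? II-1×II-2: X^MX^m|X^mX^m
⇒ M over [I-1,I-2,II-1,II-2,II-3,III-1]: 4 consistent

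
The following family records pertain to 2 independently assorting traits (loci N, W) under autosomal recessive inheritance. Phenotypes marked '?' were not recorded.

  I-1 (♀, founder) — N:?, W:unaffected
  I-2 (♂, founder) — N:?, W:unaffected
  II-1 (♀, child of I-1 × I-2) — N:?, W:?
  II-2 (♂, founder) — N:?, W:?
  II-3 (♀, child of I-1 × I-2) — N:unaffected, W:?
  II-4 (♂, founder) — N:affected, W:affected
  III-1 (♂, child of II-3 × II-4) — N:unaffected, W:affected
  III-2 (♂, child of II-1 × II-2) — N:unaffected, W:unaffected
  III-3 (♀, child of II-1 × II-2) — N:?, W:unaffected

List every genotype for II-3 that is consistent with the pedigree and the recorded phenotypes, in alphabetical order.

N/I-1 ? ·: NN|Nn|nn
N/I-2 ? ·: NN|Nn|nn
N/II-1 ? I-1×I-2: NN|Nn|nn
N/II-2 ? ·: NN|Nn|nn
N/II-3 un I-1×I-2: NN|Nn
N/II-4 aff ·: nn
N/III-1 un II-3×II-4: Nn
N/III-2 un II-1×II-2: NN|Nn
N/III-3 ? II-1×II-2: NN|Nn|nn
⇒ N over [I-1,I-2,II-1,II-2,II-3,II-4,III-1,III-2,III-3]: 174 consistent
W/I-1 un ·: WW|Ww
W/I-2 un ·: WW|Ww
W/II-1 ? I-1×I-2: WW|Ww|ww
W/II-2 ? ·: WW|Ww|ww
W/II-3 ? I-1×I-2: Ww|ww
W/II-4 aff ·: ww
W/III-1 aff II-3×II-4: ww
W/III-2 un II-1×II-2: WW|Ww
W/III-3 un II-1×II-2: WW|Ww
⇒ W over [I-1,I-2,II-1,II-2,II-3,II-4,III-1,III-2,III-3]: 64 consistent

II-3 ∈ {NN Ww, NN ww, Nn Ww, Nn ww}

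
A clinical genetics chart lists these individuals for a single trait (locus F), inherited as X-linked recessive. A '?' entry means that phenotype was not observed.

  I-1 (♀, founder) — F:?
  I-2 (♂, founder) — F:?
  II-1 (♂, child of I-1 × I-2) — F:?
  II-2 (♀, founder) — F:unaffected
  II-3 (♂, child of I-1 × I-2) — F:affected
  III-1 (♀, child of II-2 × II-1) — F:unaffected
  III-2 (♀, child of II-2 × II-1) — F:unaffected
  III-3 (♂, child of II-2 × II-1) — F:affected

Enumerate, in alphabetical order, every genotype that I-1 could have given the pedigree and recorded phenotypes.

F/I-1 ? ·: X^FX^f|X^fX^f
F/I-2 ? ·: X^FY|X^fY
F/II-1 ? I-1×I-2: X^FY|X^fY
F/II-2 un ·: X^FX^f
F/II-3 aff I-1×I-2: X^fY
F/III-1 un II-2×II-1: X^FX^F|X^FX^f
F/III-2 un II-2×II-1: X^FX^F|X^FX^f
F/III-3 aff II-2×II-1: X^fY
⇒ F over [I-1,I-2,II-1,II-2,II-3,III-1,III-2,III-3]: 12 consistent

I-1 ∈ {X^FX^f, X^fX^f}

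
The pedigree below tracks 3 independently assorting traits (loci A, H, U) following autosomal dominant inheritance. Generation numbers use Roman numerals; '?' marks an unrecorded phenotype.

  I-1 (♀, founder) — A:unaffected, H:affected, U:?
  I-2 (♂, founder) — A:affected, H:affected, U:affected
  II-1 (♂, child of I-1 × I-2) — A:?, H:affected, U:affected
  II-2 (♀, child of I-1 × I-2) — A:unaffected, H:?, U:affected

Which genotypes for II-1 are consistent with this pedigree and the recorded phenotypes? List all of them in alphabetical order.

II-1 ∈ {Aa HH UU, Aa HH Uu, Aa Hh UU, Aa Hh Uu, aa HH UU, aa HH Uu, aa Hh UU, aa Hh Uu}

A/I-1 un ·: aa
A/I-2 aff ·: Aa
A/II-1 ? I-1×I-2: aa|Aa
A/II-2 un I-1×I-2: aa
⇒ A over [I-1,I-2,II-1,II-2]: 2 consistent
H/I-1 aff ·: Hh|HH
H/I-2 aff ·: Hh|HH
H/II-1 aff I-1×I-2: Hh|HH
H/II-2 ? I-1×I-2: hh|Hh|HH
⇒ H over [I-1,I-2,II-1,II-2]: 15 consistent
U/I-1 ? ·: uu|Uu|UU
U/I-2 aff ·: Uu|UU
U/II-1 aff I-1×I-2: Uu|UU
U/II-2 aff I-1×I-2: Uu|UU
⇒ U over [I-1,I-2,II-1,II-2]: 15 consistent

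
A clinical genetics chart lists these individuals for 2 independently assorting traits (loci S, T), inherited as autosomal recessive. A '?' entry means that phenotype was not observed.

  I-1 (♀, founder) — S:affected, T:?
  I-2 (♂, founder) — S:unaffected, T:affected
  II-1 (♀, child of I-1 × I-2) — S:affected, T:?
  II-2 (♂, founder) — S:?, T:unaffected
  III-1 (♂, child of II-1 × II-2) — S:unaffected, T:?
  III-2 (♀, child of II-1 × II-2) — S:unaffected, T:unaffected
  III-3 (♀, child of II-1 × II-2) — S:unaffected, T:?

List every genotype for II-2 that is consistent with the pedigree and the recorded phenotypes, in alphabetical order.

II-2 ∈ {SS TT, SS Tt, Ss TT, Ss Tt}

S/I-1 aff ·: ss
S/I-2 un ·: Ss
S/II-1 aff I-1×I-2: ss
S/II-2 ? ·: SS|Ss
S/III-1 un II-1×II-2: Ss
S/III-2 un II-1×II-2: Ss
S/III-3 un II-1×II-2: Ss
⇒ S over [I-1,I-2,II-1,II-2,III-1,III-2,III-3]: 2 consistent
T/I-1 ? ·: TT|Tt|tt
T/I-2 aff ·: tt
T/II-1 ? I-1×I-2: Tt|tt
T/II-2 un ·: TT|Tt
T/III-1 ? II-1×II-2: TT|Tt|tt
T/III-2 un II-1×II-2: TT|Tt
T/III-3 ? II-1×II-2: TT|Tt|tt
⇒ T over [I-1,I-2,II-1,II-2,III-1,III-2,III-3]: 62 consistent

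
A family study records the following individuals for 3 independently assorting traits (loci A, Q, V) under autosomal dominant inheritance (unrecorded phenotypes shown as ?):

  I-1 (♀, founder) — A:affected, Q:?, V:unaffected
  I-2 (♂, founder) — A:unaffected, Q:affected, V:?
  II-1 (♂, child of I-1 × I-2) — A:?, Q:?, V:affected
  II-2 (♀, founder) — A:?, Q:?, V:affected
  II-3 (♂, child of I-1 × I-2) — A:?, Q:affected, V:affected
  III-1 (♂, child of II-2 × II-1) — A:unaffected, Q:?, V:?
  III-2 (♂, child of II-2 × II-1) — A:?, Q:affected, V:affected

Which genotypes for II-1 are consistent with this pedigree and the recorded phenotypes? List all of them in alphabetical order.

A/I-1 aff ·: Aa|AA
A/I-2 un ·: aa
A/II-1 ? I-1×I-2: aa|Aa
A/II-2 ? ·: aa|Aa
A/II-3 ? I-1×I-2: aa|Aa
A/III-1 un II-2×II-1: aa
A/III-2 ? II-2×II-1: aa|Aa|AA
⇒ A over [I-1,I-2,II-1,II-2,II-3,III-1,III-2]: 21 consistent
Q/I-1 ? ·: qq|Qq|QQ
Q/I-2 aff ·: Qq|QQ
Q/II-1 ? I-1×I-2: qq|Qq|QQ
Q/II-2 ? ·: qq|Qq|QQ
Q/II-3 aff I-1×I-2: Qq|QQ
Q/III-1 ? II-2×II-1: qq|Qq|QQ
Q/III-2 aff II-2×II-1: Qq|QQ
⇒ Q over [I-1,I-2,II-1,II-2,II-3,III-1,III-2]: 147 consistent
V/I-1 un ·: vv
V/I-2 ? ·: Vv|VV
V/II-1 aff I-1×I-2: Vv
V/II-2 aff ·: Vv|VV
V/II-3 aff I-1×I-2: Vv
V/III-1 ? II-2×II-1: vv|Vv|VV
V/III-2 aff II-2×II-1: Vv|VV
⇒ V over [I-1,I-2,II-1,II-2,II-3,III-1,III-2]: 20 consistent

II-1 ∈ {Aa QQ Vv, Aa Qq Vv, Aa qq Vv, aa QQ Vv, aa Qq Vv, aa qq Vv}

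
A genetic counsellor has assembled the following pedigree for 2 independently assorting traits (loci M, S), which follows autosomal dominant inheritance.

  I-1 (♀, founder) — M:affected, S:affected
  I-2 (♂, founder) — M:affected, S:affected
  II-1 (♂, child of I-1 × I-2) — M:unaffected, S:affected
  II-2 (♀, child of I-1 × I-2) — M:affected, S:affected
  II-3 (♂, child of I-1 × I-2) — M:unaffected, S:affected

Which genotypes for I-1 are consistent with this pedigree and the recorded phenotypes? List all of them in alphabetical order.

I-1 ∈ {Mm SS, Mm Ss}

M/I-1 aff ·: Mm
M/I-2 aff ·: Mm
M/II-1 un I-1×I-2: mm
M/II-2 aff I-1×I-2: Mm|MM
M/II-3 un I-1×I-2: mm
⇒ M over [I-1,I-2,II-1,II-2,II-3]: 2 consistent
S/I-1 aff ·: Ss|SS
S/I-2 aff ·: Ss|SS
S/II-1 aff I-1×I-2: Ss|SS
S/II-2 aff I-1×I-2: Ss|SS
S/II-3 aff I-1×I-2: Ss|SS
⇒ S over [I-1,I-2,II-1,II-2,II-3]: 25 consistent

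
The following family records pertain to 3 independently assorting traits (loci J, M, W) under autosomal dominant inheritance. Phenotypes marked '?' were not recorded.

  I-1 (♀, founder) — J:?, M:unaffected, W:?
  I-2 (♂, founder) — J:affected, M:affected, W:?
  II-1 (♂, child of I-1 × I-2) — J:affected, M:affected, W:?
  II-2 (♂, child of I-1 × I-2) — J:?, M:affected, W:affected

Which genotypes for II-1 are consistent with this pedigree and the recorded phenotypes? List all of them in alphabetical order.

II-1 ∈ {JJ Mm WW, JJ Mm Ww, JJ Mm ww, Jj Mm WW, Jj Mm Ww, Jj Mm ww}

J/I-1 ? ·: jj|Jj|JJ
J/I-2 aff ·: Jj|JJ
J/II-1 aff I-1×I-2: Jj|JJ
J/II-2 ? I-1×I-2: jj|Jj|JJ
⇒ J over [I-1,I-2,II-1,II-2]: 18 consistent
M/I-1 un ·: mm
M/I-2 aff ·: Mm|MM
M/II-1 aff I-1×I-2: Mm
M/II-2 aff I-1×I-2: Mm
⇒ M over [I-1,I-2,II-1,II-2]: 2 consistent
W/I-1 ? ·: ww|Ww|WW
W/I-2 ? ·: ww|Ww|WW
W/II-1 ? I-1×I-2: ww|Ww|WW
W/II-2 aff I-1×I-2: Ww|WW
⇒ W over [I-1,I-2,II-1,II-2]: 21 consistent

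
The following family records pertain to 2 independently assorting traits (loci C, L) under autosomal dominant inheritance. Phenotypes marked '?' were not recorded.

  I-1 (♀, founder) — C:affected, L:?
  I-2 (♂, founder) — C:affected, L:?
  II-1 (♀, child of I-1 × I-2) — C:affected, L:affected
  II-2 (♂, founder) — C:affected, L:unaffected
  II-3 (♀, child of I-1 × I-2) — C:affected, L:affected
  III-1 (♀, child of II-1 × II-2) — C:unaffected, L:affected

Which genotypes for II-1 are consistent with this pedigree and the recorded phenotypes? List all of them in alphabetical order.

II-1 ∈ {Cc LL, Cc Ll}

C/I-1 aff ·: Cc|CC
C/I-2 aff ·: Cc|CC
C/II-1 aff I-1×I-2: Cc
C/II-2 aff ·: Cc
C/II-3 aff I-1×I-2: Cc|CC
C/III-1 un II-1×II-2: cc
⇒ C over [I-1,I-2,II-1,II-2,II-3,III-1]: 6 consistent
L/I-1 ? ·: ll|Ll|LL
L/I-2 ? ·: ll|Ll|LL
L/II-1 aff I-1×I-2: Ll|LL
L/II-2 un ·: ll
L/II-3 aff I-1×I-2: Ll|LL
L/III-1 aff II-1×II-2: Ll
⇒ L over [I-1,I-2,II-1,II-2,II-3,III-1]: 17 consistent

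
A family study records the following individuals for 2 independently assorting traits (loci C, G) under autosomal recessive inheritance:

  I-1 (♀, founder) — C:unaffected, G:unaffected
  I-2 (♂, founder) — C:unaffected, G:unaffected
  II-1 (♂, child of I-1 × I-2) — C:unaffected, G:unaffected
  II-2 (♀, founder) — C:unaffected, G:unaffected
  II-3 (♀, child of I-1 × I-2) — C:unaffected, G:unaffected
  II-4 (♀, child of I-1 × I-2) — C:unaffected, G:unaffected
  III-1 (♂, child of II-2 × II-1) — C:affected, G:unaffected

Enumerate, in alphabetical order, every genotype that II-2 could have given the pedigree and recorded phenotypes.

II-2 ∈ {Cc GG, Cc Gg}

C/I-1 un ·: CC|Cc
C/I-2 un ·: CC|Cc
C/II-1 un I-1×I-2: Cc
C/II-2 un ·: Cc
C/II-3 un I-1×I-2: CC|Cc
C/II-4 un I-1×I-2: CC|Cc
C/III-1 aff II-2×II-1: cc
⇒ C over [I-1,I-2,II-1,II-2,II-3,II-4,III-1]: 12 consistent
G/I-1 un ·: GG|Gg
G/I-2 un ·: GG|Gg
G/II-1 un I-1×I-2: GG|Gg
G/II-2 un ·: GG|Gg
G/II-3 un I-1×I-2: GG|Gg
G/II-4 un I-1×I-2: GG|Gg
G/III-1 un II-2×II-1: GG|Gg
⇒ G over [I-1,I-2,II-1,II-2,II-3,II-4,III-1]: 87 consistent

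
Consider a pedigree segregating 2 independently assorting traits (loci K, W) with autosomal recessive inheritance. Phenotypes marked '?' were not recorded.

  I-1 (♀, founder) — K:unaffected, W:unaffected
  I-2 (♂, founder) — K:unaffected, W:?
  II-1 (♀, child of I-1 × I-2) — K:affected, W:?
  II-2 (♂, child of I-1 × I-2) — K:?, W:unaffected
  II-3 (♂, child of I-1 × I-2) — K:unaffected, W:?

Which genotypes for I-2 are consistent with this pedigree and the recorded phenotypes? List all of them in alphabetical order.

I-2 ∈ {Kk WW, Kk Ww, Kk ww}

K/I-1 un ·: Kk
K/I-2 un ·: Kk
K/II-1 aff I-1×I-2: kk
K/II-2 ? I-1×I-2: KK|Kk|kk
K/II-3 un I-1×I-2: KK|Kk
⇒ K over [I-1,I-2,II-1,II-2,II-3]: 6 consistent
W/I-1 un ·: WW|Ww
W/I-2 ? ·: WW|Ww|ww
W/II-1 ? I-1×I-2: WW|Ww|ww
W/II-2 un I-1×I-2: WW|Ww
W/II-3 ? I-1×I-2: WW|Ww|ww
⇒ W over [I-1,I-2,II-1,II-2,II-3]: 40 consistent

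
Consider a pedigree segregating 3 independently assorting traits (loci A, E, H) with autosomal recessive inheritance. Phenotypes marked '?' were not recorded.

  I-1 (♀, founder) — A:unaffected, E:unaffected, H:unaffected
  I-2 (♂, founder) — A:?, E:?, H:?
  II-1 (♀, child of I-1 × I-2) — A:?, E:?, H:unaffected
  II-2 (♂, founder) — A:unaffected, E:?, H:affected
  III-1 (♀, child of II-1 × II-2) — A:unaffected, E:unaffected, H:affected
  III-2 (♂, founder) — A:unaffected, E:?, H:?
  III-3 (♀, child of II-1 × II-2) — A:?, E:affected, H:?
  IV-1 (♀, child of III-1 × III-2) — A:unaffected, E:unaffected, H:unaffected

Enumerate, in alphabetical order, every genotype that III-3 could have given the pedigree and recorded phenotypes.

III-3 ∈ {AA ee Hh, AA ee hh, Aa ee Hh, Aa ee hh, aa ee Hh, aa ee hh}

A/I-1 un ·: AA|Aa
A/I-2 ? ·: AA|Aa|aa
A/II-1 ? I-1×I-2: AA|Aa|aa
A/II-2 un ·: AA|Aa
A/III-1 un II-1×II-2: AA|Aa
A/III-2 un ·: AA|Aa
A/III-3 ? II-1×II-2: AA|Aa|aa
A/IV-1 un III-1×III-2: AA|Aa
⇒ A over [I-1,I-2,II-1,II-2,III-1,III-2,III-3,IV-1]: 267 consistent
E/I-1 un ·: EE|Ee
E/I-2 ? ·: EE|Ee|ee
E/II-1 ? I-1×I-2: Ee|ee
E/II-2 ? ·: Ee|ee
E/III-1 un II-1×II-2: EE|Ee
E/III-2 ? ·: EE|Ee|ee
E/III-3 aff II-1×II-2: ee
E/IV-1 un III-1×III-2: EE|Ee
⇒ E over [I-1,I-2,II-1,II-2,III-1,III-2,III-3,IV-1]: 80 consistent
H/I-1 un ·: HH|Hh
H/I-2 ? ·: HH|Hh|hh
H/II-1 un I-1×I-2: Hh
H/II-2 aff ·: hh
H/III-1 aff II-1×II-2: hh
H/III-2 ? ·: HH|Hh
H/III-3 ? II-1×II-2: Hh|hh
H/IV-1 un III-1×III-2: Hh
⇒ H over [I-1,I-2,II-1,II-2,III-1,III-2,III-3,IV-1]: 20 consistent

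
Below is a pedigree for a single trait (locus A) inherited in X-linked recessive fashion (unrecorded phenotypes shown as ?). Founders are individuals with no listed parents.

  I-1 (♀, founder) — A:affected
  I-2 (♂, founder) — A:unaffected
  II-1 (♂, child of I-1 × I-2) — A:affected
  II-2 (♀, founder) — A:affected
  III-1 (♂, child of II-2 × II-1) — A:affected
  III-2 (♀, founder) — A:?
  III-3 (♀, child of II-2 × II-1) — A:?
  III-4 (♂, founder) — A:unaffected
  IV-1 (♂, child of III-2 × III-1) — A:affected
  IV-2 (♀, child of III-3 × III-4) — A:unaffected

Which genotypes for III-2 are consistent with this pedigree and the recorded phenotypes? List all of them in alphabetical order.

A/I-1 aff ·: X^aX^a
A/I-2 un ·: X^AY
A/II-1 aff I-1×I-2: X^aY
A/II-2 aff ·: X^aX^a
A/III-1 aff II-2×II-1: X^aY
A/III-2 ? ·: X^AX^a|X^aX^a
A/III-3 ? II-2×II-1: X^aX^a
A/III-4 un ·: X^AY
A/IV-1 aff III-2×III-1: X^aY
A/IV-2 un III-3×III-4: X^AX^a
⇒ A over [I-1,I-2,II-1,II-2,III-1,III-2,III-3,III-4,IV-1,IV-2]: 2 consistent

III-2 ∈ {X^AX^a, X^aX^a}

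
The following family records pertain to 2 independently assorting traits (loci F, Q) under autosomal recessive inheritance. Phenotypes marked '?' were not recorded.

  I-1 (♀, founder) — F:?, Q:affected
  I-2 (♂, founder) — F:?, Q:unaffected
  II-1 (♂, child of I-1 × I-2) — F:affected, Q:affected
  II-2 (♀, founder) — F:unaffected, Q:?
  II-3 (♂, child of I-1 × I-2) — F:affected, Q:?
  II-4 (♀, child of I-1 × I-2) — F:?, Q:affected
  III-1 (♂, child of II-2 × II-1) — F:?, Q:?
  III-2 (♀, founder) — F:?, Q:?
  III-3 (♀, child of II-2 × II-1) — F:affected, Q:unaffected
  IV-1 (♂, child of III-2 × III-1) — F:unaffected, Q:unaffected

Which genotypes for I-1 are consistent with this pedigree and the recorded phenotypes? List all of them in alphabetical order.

F/I-1 ? ·: Ff|ff
F/I-2 ? ·: Ff|ff
F/II-1 aff I-1×I-2: ff
F/II-2 un ·: Ff
F/II-3 aff I-1×I-2: ff
F/II-4 ? I-1×I-2: FF|Ff|ff
F/III-1 ? II-2×II-1: Ff|ff
F/III-2 ? ·: FF|Ff|ff
F/III-3 aff II-2×II-1: ff
F/IV-1 un III-2×III-1: FF|Ff
⇒ F over [I-1,I-2,II-1,II-2,II-3,II-4,III-1,III-2,III-3,IV-1]: 56 consistent
Q/I-1 aff ·: qq
Q/I-2 un ·: Qq
Q/II-1 aff I-1×I-2: qq
Q/II-2 ? ·: QQ|Qq
Q/II-3 ? I-1×I-2: Qq|qq
Q/II-4 aff I-1×I-2: qq
Q/III-1 ? II-2×II-1: Qq|qq
Q/III-2 ? ·: QQ|Qq|qq
Q/III-3 un II-2×II-1: Qq
Q/IV-1 un III-2×III-1: QQ|Qq
⇒ Q over [I-1,I-2,II-1,II-2,II-3,II-4,III-1,III-2,III-3,IV-1]: 24 consistent

I-1 ∈ {Ff qq, ff qq}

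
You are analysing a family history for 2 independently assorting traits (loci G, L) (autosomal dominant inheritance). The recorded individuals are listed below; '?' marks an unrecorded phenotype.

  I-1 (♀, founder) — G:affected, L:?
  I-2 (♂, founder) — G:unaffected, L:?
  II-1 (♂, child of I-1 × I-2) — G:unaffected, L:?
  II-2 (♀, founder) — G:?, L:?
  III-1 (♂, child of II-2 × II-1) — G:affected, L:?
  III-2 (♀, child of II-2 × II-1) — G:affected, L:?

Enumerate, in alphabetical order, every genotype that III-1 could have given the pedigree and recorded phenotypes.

G/I-1 aff ·: Gg
G/I-2 un ·: gg
G/II-1 un I-1×I-2: gg
G/II-2 ? ·: Gg|GG
G/III-1 aff II-2×II-1: Gg
G/III-2 aff II-2×II-1: Gg
⇒ G over [I-1,I-2,II-1,II-2,III-1,III-2]: 2 consistent
L/I-1 ? ·: ll|Ll|LL
L/I-2 ? ·: ll|Ll|LL
L/II-1 ? I-1×I-2: ll|Ll|LL
L/II-2 ? ·: ll|Ll|LL
L/III-1 ? II-2×II-1: ll|Ll|LL
L/III-2 ? II-2×II-1: ll|Ll|LL
⇒ L over [I-1,I-2,II-1,II-2,III-1,III-2]: 167 consistent

III-1 ∈ {Gg LL, Gg Ll, Gg ll}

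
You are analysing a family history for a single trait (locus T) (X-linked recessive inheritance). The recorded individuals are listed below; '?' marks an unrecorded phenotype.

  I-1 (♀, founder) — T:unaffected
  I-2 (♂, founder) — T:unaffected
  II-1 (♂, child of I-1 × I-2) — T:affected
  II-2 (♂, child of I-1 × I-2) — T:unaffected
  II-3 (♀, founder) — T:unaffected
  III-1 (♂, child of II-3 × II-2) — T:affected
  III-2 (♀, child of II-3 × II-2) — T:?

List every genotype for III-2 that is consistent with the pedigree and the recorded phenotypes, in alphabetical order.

T/I-1 un ·: X^TX^t
T/I-2 un ·: X^TY
T/II-1 aff I-1×I-2: X^tY
T/II-2 un I-1×I-2: X^TY
T/II-3 un ·: X^TX^t
T/III-1 aff II-3×II-2: X^tY
T/III-2 ? II-3×II-2: X^TX^T|X^TX^t
⇒ T over [I-1,I-2,II-1,II-2,II-3,III-1,III-2]: 2 consistent

III-2 ∈ {X^TX^T, X^TX^t}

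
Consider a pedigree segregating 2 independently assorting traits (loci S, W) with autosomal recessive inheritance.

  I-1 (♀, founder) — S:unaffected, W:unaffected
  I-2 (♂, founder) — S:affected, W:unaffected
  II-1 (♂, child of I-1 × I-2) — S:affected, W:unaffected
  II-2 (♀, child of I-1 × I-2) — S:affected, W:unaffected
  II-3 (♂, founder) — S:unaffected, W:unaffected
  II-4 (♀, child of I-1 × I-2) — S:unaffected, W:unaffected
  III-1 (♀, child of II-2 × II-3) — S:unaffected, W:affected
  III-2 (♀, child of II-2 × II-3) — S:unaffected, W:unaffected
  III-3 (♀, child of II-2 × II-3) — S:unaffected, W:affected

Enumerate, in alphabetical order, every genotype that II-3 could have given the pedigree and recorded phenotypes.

II-3 ∈ {SS Ww, Ss Ww}

S/I-1 un ·: Ss
S/I-2 aff ·: ss
S/II-1 aff I-1×I-2: ss
S/II-2 aff I-1×I-2: ss
S/II-3 un ·: SS|Ss
S/II-4 un I-1×I-2: Ss
S/III-1 un II-2×II-3: Ss
S/III-2 un II-2×II-3: Ss
S/III-3 un II-2×II-3: Ss
⇒ S over [I-1,I-2,II-1,II-2,II-3,II-4,III-1,III-2,III-3]: 2 consistent
W/I-1 un ·: WW|Ww
W/I-2 un ·: WW|Ww
W/II-1 un I-1×I-2: WW|Ww
W/II-2 un I-1×I-2: Ww
W/II-3 un ·: Ww
W/II-4 un I-1×I-2: WW|Ww
W/III-1 aff II-2×II-3: ww
W/III-2 un II-2×II-3: WW|Ww
W/III-3 aff II-2×II-3: ww
⇒ W over [I-1,I-2,II-1,II-2,II-3,II-4,III-1,III-2,III-3]: 24 consistent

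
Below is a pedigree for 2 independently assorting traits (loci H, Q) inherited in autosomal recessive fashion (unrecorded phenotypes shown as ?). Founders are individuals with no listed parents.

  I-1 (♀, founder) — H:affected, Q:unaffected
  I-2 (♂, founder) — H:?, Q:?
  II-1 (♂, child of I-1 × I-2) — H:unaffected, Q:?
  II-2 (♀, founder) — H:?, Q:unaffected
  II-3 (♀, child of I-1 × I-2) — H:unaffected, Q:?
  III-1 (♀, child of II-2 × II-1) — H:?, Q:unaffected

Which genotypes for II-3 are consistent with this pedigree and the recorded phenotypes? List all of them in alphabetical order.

H/I-1 aff ·: hh
H/I-2 ? ·: HH|Hh
H/II-1 un I-1×I-2: Hh
H/II-2 ? ·: HH|Hh|hh
H/II-3 un I-1×I-2: Hh
H/III-1 ? II-2×II-1: HH|Hh|hh
⇒ H over [I-1,I-2,II-1,II-2,II-3,III-1]: 14 consistent
Q/I-1 un ·: QQ|Qq
Q/I-2 ? ·: QQ|Qq|qq
Q/II-1 ? I-1×I-2: QQ|Qq|qq
Q/II-2 un ·: QQ|Qq
Q/II-3 ? I-1×I-2: QQ|Qq|qq
Q/III-1 un II-2×II-1: QQ|Qq
⇒ Q over [I-1,I-2,II-1,II-2,II-3,III-1]: 74 consistent

II-3 ∈ {Hh QQ, Hh Qq, Hh qq}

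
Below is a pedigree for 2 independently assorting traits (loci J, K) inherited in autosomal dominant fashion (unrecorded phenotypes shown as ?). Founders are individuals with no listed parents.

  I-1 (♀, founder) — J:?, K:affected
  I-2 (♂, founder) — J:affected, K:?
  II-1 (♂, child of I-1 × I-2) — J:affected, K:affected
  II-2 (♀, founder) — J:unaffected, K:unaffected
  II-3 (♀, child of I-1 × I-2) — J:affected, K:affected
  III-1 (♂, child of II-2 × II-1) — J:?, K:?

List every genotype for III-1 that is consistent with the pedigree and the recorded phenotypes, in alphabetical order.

J/I-1 ? ·: jj|Jj|JJ
J/I-2 aff ·: Jj|JJ
J/II-1 aff I-1×I-2: Jj|JJ
J/II-2 un ·: jj
J/II-3 aff I-1×I-2: Jj|JJ
J/III-1 ? II-2×II-1: jj|Jj
⇒ J over [I-1,I-2,II-1,II-2,II-3,III-1]: 23 consistent
K/I-1 aff ·: Kk|KK
K/I-2 ? ·: kk|Kk|KK
K/II-1 aff I-1×I-2: Kk|KK
K/II-2 un ·: kk
K/II-3 aff I-1×I-2: Kk|KK
K/III-1 ? II-2×II-1: kk|Kk
⇒ K over [I-1,I-2,II-1,II-2,II-3,III-1]: 23 consistent

III-1 ∈ {Jj Kk, Jj kk, jj Kk, jj kk}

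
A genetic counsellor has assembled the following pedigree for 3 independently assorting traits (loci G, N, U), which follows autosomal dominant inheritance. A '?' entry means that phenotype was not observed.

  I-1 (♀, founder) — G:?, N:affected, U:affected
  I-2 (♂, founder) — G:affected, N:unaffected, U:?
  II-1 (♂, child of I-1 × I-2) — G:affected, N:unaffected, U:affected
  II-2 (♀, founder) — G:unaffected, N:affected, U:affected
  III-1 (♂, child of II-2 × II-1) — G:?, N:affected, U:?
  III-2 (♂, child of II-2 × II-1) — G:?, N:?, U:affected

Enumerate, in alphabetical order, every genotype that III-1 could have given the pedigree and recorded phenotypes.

III-1 ∈ {Gg Nn UU, Gg Nn Uu, Gg Nn uu, gg Nn UU, gg Nn Uu, gg Nn uu}

G/I-1 ? ·: gg|Gg|GG
G/I-2 aff ·: Gg|GG
G/II-1 aff I-1×I-2: Gg|GG
G/II-2 un ·: gg
G/III-1 ? II-2×II-1: gg|Gg
G/III-2 ? II-2×II-1: gg|Gg
⇒ G over [I-1,I-2,II-1,II-2,III-1,III-2]: 24 consistent
N/I-1 aff ·: Nn
N/I-2 un ·: nn
N/II-1 un I-1×I-2: nn
N/II-2 aff ·: Nn|NN
N/III-1 aff II-2×II-1: Nn
N/III-2 ? II-2×II-1: nn|Nn
⇒ N over [I-1,I-2,II-1,II-2,III-1,III-2]: 3 consistent
U/I-1 aff ·: Uu|UU
U/I-2 ? ·: uu|Uu|UU
U/II-1 aff I-1×I-2: Uu|UU
U/II-2 aff ·: Uu|UU
U/III-1 ? II-2×II-1: uu|Uu|UU
U/III-2 aff II-2×II-1: Uu|UU
⇒ U over [I-1,I-2,II-1,II-2,III-1,III-2]: 70 consistent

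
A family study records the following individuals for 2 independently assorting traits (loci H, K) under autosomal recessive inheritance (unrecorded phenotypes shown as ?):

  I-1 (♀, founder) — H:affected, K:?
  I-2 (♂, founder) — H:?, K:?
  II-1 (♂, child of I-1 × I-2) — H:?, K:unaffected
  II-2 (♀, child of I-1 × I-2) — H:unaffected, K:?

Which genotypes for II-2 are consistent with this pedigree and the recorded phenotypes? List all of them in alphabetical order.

H/I-1 aff ·: hh
H/I-2 ? ·: HH|Hh
H/II-1 ? I-1×I-2: Hh|hh
H/II-2 un I-1×I-2: Hh
⇒ H over [I-1,I-2,II-1,II-2]: 3 consistent
K/I-1 ? ·: KK|Kk|kk
K/I-2 ? ·: KK|Kk|kk
K/II-1 un I-1×I-2: KK|Kk
K/II-2 ? I-1×I-2: KK|Kk|kk
⇒ K over [I-1,I-2,II-1,II-2]: 21 consistent

II-2 ∈ {Hh KK, Hh Kk, Hh kk}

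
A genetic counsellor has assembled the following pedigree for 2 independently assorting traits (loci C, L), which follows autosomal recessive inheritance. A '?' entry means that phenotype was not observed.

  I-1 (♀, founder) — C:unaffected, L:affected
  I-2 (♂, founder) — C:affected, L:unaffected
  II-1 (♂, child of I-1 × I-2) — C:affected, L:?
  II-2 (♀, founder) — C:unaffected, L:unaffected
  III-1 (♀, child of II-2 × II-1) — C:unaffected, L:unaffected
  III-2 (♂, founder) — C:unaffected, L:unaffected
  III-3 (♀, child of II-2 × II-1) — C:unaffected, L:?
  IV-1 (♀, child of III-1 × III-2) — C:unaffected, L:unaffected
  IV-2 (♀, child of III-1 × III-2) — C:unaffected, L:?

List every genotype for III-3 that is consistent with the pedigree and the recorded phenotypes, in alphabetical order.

C/I-1 un ·: Cc
C/I-2 aff ·: cc
C/II-1 aff I-1×I-2: cc
C/II-2 un ·: CC|Cc
C/III-1 un II-2×II-1: Cc
C/III-2 un ·: CC|Cc
C/III-3 un II-2×II-1: Cc
C/IV-1 un III-1×III-2: CC|Cc
C/IV-2 un III-1×III-2: CC|Cc
⇒ C over [I-1,I-2,II-1,II-2,III-1,III-2,III-3,IV-1,IV-2]: 16 consistent
L/I-1 aff ·: ll
L/I-2 un ·: LL|Ll
L/II-1 ? I-1×I-2: Ll|ll
L/II-2 un ·: LL|Ll
L/III-1 un II-2×II-1: LL|Ll
L/III-2 un ·: LL|Ll
L/III-3 ? II-2×II-1: LL|Ll|ll
L/IV-1 un III-1×III-2: LL|Ll
L/IV-2 ? III-1×III-2: LL|Ll|ll
⇒ L over [I-1,I-2,II-1,II-2,III-1,III-2,III-3,IV-1,IV-2]: 180 consistent

III-3 ∈ {Cc LL, Cc Ll, Cc ll}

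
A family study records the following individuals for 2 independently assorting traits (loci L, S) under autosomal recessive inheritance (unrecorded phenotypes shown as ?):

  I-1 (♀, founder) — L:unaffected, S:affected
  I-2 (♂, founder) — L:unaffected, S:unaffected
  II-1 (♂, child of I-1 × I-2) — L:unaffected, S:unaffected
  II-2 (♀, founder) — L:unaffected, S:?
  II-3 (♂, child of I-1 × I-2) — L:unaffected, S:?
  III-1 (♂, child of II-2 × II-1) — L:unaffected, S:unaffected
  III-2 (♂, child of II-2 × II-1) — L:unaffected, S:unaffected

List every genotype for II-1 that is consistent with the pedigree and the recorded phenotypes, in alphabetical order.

II-1 ∈ {LL Ss, Ll Ss}

L/I-1 un ·: LL|Ll
L/I-2 un ·: LL|Ll
L/II-1 un I-1×I-2: LL|Ll
L/II-2 un ·: LL|Ll
L/II-3 un I-1×I-2: LL|Ll
L/III-1 un II-2×II-1: LL|Ll
L/III-2 un II-2×II-1: LL|Ll
⇒ L over [I-1,I-2,II-1,II-2,II-3,III-1,III-2]: 83 consistent
S/I-1 aff ·: ss
S/I-2 un ·: SS|Ss
S/II-1 un I-1×I-2: Ss
S/II-2 ? ·: SS|Ss|ss
S/II-3 ? I-1×I-2: Ss|ss
S/III-1 un II-2×II-1: SS|Ss
S/III-2 un II-2×II-1: SS|Ss
⇒ S over [I-1,I-2,II-1,II-2,II-3,III-1,III-2]: 27 consistent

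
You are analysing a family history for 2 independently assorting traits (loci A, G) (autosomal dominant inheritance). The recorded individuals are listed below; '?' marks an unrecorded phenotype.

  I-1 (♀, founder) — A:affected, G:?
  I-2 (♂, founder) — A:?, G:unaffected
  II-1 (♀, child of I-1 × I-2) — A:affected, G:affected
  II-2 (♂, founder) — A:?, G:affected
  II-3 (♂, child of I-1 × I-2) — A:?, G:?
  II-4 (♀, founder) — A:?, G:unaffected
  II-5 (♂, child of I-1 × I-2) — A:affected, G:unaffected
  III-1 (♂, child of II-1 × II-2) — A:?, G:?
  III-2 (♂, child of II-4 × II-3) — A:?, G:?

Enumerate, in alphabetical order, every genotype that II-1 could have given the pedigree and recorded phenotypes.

A/I-1 aff ·: Aa|AA
A/I-2 ? ·: aa|Aa|AA
A/II-1 aff I-1×I-2: Aa|AA
A/II-2 ? ·: aa|Aa|AA
A/II-3 ? I-1×I-2: aa|Aa|AA
A/II-4 ? ·: aa|Aa|AA
A/II-5 aff I-1×I-2: Aa|AA
A/III-1 ? II-1×II-2: aa|Aa|AA
A/III-2 ? II-4×II-3: aa|Aa|AA
⇒ A over [I-1,I-2,II-1,II-2,II-3,II-4,II-5,III-1,III-2]: 956 consistent
G/I-1 ? ·: Gg
G/I-2 un ·: gg
G/II-1 aff I-1×I-2: Gg
G/II-2 aff ·: Gg|GG
G/II-3 ? I-1×I-2: gg|Gg
G/II-4 un ·: gg
G/II-5 un I-1×I-2: gg
G/III-1 ? II-1×II-2: gg|Gg|GG
G/III-2 ? II-4×II-3: gg|Gg
⇒ G over [I-1,I-2,II-1,II-2,II-3,II-4,II-5,III-1,III-2]: 15 consistent

II-1 ∈ {AA Gg, Aa Gg}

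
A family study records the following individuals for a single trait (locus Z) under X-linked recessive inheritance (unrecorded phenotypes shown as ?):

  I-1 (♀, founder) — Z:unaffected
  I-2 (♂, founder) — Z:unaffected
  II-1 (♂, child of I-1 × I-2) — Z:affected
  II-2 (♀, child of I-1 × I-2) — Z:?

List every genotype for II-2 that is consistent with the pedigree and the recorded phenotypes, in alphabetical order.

Z/I-1 un ·: X^ZX^z
Z/I-2 un ·: X^ZY
Z/II-1 aff I-1×I-2: X^zY
Z/II-2 ? I-1×I-2: X^ZX^Z|X^ZX^z
⇒ Z over [I-1,I-2,II-1,II-2]: 2 consistent

II-2 ∈ {X^ZX^Z, X^ZX^z}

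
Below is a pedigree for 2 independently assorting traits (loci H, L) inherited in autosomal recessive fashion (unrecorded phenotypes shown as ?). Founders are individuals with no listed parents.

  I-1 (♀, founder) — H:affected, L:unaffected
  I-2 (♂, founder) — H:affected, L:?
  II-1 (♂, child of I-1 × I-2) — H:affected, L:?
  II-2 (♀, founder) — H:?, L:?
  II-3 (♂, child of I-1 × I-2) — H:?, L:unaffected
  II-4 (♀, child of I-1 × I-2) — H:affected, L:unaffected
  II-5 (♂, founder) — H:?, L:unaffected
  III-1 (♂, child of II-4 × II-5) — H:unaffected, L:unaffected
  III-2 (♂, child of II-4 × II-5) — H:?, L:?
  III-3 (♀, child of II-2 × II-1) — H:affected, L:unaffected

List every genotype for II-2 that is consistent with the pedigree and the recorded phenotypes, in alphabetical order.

II-2 ∈ {Hh LL, Hh Ll, Hh ll, hh LL, hh Ll, hh ll}

H/I-1 aff ·: hh
H/I-2 aff ·: hh
H/II-1 aff I-1×I-2: hh
H/II-2 ? ·: Hh|hh
H/II-3 ? I-1×I-2: hh
H/II-4 aff I-1×I-2: hh
H/II-5 ? ·: HH|Hh
H/III-1 un II-4×II-5: Hh
H/III-2 ? II-4×II-5: Hh|hh
H/III-3 aff II-2×II-1: hh
⇒ H over [I-1,I-2,II-1,II-2,II-3,II-4,II-5,III-1,III-2,III-3]: 6 consistent
L/I-1 un ·: LL|Ll
L/I-2 ? ·: LL|Ll|ll
L/II-1 ? I-1×I-2: LL|Ll|ll
L/II-2 ? ·: LL|Ll|ll
L/II-3 un I-1×I-2: LL|Ll
L/II-4 un I-1×I-2: LL|Ll
L/II-5 un ·: LL|Ll
L/III-1 un II-4×II-5: LL|Ll
L/III-2 ? II-4×II-5: LL|Ll|ll
L/III-3 un II-2×II-1: LL|Ll
⇒ L over [I-1,I-2,II-1,II-2,II-3,II-4,II-5,III-1,III-2,III-3]: 1010 consistent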